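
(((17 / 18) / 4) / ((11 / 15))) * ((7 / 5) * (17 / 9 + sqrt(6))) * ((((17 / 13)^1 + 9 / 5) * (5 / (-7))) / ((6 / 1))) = -1717 * sqrt(6) / 10296-29189 / 92664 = -0.72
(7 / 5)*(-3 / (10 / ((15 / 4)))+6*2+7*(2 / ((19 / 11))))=4039 / 152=26.57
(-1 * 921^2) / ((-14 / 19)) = 16116579 / 14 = 1151184.21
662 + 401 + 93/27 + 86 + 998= 19354/9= 2150.44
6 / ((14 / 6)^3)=162 / 343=0.47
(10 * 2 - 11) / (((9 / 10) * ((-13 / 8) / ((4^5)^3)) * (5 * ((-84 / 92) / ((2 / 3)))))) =790273982464 / 819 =964925497.51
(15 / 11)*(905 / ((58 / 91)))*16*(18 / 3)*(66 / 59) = 355773600 / 1711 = 207933.14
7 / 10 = 0.70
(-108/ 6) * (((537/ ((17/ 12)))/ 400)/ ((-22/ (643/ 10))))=9322857/ 187000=49.85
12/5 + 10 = 12.40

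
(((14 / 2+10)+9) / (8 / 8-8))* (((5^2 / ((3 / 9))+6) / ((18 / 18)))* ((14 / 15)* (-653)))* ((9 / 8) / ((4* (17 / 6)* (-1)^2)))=6188481 / 340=18201.41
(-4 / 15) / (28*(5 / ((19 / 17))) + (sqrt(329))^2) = -76 / 129465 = -0.00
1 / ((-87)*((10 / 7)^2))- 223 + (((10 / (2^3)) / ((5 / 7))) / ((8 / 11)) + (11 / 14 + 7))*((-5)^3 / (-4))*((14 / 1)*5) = 3072410741 / 139200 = 22071.92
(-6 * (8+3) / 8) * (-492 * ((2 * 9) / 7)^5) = 7669756512 / 16807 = 456342.98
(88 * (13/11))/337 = 104/337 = 0.31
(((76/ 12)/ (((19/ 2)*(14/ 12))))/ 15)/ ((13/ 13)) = 4/ 105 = 0.04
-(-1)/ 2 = 1/ 2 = 0.50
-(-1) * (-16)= -16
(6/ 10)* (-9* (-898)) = 24246/ 5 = 4849.20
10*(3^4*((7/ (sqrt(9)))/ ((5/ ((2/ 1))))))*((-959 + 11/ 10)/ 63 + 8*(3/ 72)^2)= -11484.30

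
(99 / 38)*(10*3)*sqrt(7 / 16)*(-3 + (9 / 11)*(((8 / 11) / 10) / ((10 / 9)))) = -240651*sqrt(7) / 4180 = -152.32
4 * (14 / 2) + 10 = 38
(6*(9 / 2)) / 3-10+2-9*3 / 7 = -20 / 7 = -2.86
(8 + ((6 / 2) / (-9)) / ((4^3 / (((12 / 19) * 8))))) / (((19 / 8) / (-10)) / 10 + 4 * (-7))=-40400 / 141987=-0.28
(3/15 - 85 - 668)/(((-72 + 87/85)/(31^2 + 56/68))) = 61545164/6033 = 10201.42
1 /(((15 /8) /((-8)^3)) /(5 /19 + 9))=-720896 /285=-2529.46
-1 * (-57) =57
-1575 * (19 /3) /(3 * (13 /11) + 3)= -36575 /24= -1523.96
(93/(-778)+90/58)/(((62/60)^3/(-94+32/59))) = -2405347407000/19828263989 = -121.31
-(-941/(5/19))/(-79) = -17879/395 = -45.26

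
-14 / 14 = -1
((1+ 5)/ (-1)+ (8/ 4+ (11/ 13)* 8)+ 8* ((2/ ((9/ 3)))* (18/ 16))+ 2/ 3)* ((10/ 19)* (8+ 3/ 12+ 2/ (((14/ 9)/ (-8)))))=-920/ 91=-10.11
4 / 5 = 0.80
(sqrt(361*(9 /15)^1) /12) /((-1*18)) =-19*sqrt(15) /1080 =-0.07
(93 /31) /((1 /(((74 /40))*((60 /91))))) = 333 /91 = 3.66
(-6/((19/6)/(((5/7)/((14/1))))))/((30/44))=-132/931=-0.14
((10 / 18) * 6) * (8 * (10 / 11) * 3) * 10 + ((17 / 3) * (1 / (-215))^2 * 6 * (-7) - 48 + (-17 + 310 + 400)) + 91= 744034982 / 508475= 1463.27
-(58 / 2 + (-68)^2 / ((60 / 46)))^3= -154085483138131 / 3375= -45654957966.85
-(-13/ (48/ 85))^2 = -1221025/ 2304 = -529.96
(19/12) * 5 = 95/12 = 7.92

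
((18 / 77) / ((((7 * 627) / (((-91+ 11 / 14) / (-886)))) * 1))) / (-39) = -1263 / 9082599526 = -0.00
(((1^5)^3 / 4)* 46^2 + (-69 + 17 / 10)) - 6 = 4557 / 10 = 455.70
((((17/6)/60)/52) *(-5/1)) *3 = -17/1248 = -0.01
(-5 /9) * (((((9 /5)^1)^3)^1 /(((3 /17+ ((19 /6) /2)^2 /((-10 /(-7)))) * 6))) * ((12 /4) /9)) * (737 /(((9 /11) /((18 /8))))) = -44653356 /236395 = -188.89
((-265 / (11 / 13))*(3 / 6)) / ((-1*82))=3445 / 1804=1.91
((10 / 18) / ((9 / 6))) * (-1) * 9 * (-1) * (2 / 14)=10 / 21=0.48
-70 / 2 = -35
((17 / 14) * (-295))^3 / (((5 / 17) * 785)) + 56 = -85743172047 / 430808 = -199028.74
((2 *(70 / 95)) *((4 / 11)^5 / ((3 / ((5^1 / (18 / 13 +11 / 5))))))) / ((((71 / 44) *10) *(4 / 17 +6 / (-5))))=-158412800 / 566035569231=-0.00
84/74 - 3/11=351/407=0.86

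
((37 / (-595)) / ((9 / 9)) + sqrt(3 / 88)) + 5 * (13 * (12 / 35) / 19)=sqrt(66) / 44 + 12557 / 11305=1.30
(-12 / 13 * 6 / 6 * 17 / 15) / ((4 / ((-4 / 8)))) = 17 / 130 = 0.13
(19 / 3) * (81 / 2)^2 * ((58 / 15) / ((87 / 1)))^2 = 513 / 25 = 20.52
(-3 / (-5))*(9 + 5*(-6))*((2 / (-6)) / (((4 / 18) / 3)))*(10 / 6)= 189 / 2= 94.50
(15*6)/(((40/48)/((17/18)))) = 102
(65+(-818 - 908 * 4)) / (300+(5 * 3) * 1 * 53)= -877 / 219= -4.00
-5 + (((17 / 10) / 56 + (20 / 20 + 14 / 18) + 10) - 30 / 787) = 26853131 / 3966480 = 6.77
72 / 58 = 36 / 29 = 1.24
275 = 275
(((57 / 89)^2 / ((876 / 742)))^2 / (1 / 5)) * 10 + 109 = 76924982070227 / 668706804578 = 115.04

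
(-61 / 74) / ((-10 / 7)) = 427 / 740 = 0.58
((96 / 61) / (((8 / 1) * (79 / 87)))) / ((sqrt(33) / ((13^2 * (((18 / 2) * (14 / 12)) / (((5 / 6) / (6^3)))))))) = 800313696 * sqrt(33) / 265045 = 17345.93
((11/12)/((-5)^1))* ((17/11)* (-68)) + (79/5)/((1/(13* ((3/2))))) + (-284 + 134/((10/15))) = 7331/30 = 244.37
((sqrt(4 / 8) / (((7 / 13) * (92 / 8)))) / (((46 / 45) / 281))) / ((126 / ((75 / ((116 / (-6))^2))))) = 12328875 * sqrt(2) / 348792976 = 0.05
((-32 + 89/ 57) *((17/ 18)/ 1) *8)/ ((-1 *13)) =117980/ 6669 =17.69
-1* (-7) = 7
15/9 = 5/3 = 1.67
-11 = -11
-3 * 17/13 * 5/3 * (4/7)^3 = -5440/4459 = -1.22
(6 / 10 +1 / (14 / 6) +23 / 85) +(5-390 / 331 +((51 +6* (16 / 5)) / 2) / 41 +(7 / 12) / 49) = 116061493 / 19379388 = 5.99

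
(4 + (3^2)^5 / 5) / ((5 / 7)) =16539.32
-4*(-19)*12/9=304/3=101.33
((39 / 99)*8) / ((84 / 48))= 416 / 231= 1.80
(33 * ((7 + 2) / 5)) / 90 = 33 / 50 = 0.66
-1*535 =-535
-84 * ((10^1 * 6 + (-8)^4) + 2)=-349272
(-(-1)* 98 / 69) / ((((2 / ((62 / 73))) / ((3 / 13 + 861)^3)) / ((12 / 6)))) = 2842399904262912 / 3688763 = 770556390.93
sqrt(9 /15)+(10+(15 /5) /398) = sqrt(15) /5+3983 /398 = 10.78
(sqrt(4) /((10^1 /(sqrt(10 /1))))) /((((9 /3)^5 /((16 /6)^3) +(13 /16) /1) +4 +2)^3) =134217728 * sqrt(10) /5073860738245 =0.00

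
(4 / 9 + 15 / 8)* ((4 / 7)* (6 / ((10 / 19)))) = 3173 / 210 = 15.11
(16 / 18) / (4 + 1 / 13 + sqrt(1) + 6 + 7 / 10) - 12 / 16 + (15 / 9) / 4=-0.26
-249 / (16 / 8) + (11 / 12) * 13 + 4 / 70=-47261 / 420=-112.53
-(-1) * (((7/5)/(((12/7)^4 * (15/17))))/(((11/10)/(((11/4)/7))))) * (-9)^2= 40817/7680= 5.31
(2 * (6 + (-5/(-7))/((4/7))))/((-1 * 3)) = -29/6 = -4.83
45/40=9/8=1.12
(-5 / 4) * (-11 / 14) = 55 / 56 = 0.98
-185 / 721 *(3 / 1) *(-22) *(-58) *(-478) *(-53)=-24883539.69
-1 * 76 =-76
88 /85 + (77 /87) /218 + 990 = 1597664453 /1612110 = 991.04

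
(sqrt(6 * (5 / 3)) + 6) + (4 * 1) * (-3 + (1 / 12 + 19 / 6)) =sqrt(10) + 7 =10.16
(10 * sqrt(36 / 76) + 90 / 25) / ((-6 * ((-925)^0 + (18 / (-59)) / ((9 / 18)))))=-295 * sqrt(19) / 437-177 / 115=-4.48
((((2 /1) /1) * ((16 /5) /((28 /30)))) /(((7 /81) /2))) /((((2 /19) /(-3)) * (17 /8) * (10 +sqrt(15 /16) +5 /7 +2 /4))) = -2226797568 /11645459 +7091712 * sqrt(15) /1663637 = -174.71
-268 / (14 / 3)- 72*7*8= -28626 / 7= -4089.43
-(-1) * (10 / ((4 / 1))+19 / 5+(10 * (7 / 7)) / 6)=239 / 30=7.97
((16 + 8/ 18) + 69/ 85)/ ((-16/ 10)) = -13201/ 1224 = -10.79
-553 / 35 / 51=-79 / 255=-0.31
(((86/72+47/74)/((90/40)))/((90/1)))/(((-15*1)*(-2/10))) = 2437/809190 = 0.00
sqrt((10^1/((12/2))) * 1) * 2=2 * sqrt(15)/3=2.58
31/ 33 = 0.94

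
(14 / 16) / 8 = 7 / 64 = 0.11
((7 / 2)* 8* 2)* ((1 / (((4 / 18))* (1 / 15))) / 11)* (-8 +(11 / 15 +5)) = -8568 / 11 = -778.91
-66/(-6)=11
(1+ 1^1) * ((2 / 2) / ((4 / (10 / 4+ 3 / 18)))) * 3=4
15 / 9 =5 / 3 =1.67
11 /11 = 1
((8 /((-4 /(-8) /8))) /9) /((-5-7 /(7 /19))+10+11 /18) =-256 /241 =-1.06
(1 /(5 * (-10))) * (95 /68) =-19 /680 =-0.03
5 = 5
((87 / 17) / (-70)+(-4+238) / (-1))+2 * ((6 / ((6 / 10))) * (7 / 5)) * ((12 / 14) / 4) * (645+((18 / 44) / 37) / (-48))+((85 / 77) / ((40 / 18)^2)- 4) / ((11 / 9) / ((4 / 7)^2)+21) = 50193089228031 / 13805342320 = 3635.77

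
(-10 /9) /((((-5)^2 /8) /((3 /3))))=-16 /45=-0.36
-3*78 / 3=-78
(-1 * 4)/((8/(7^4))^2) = -5764801/16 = -360300.06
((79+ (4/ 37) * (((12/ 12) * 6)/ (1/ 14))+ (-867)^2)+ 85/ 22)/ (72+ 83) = 611949689/ 126170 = 4850.20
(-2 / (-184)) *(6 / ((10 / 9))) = 27 / 460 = 0.06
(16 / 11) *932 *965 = 14390080 / 11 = 1308189.09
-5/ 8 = -0.62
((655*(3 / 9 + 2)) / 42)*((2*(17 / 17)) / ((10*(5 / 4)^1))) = 262 / 45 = 5.82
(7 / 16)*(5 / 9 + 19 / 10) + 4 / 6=2507 / 1440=1.74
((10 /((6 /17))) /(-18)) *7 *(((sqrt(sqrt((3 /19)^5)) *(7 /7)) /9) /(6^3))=-595 *19^(3 /4) *3^(1 /4) /12632112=-0.00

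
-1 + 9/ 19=-0.53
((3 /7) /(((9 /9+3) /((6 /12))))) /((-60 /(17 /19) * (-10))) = 17 /212800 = 0.00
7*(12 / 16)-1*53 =-191 / 4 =-47.75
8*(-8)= -64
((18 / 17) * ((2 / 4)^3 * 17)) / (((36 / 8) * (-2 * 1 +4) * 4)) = 1 / 16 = 0.06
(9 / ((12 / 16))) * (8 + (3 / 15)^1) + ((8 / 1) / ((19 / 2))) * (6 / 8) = 9408 / 95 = 99.03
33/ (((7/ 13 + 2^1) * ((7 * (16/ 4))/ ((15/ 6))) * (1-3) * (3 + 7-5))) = -13/ 112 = -0.12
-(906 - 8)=-898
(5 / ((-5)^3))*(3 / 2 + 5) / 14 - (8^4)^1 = -2867213 / 700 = -4096.02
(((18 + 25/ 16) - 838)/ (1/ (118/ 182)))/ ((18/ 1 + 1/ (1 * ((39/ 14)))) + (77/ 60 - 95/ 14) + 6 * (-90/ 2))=3863025/ 1872004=2.06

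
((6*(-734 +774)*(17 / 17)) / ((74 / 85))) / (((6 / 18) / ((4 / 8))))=15300 / 37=413.51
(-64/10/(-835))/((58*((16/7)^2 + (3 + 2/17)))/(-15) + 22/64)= -0.00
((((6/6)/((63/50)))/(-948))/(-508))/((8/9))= 25/13484352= 0.00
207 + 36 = 243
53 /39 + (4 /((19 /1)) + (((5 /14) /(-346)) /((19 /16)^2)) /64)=26759272 /17049669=1.57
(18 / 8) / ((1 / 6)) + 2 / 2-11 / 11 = 27 / 2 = 13.50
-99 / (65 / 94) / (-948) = 1551 / 10270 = 0.15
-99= -99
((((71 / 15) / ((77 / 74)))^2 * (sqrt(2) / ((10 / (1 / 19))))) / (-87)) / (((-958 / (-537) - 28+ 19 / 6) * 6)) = 2470604182 * sqrt(2) / 272941615051875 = 0.00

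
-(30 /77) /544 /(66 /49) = -35 /65824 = -0.00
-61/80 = -0.76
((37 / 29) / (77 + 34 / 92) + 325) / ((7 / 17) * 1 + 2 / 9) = 512.65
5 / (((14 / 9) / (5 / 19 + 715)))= 305775 / 133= 2299.06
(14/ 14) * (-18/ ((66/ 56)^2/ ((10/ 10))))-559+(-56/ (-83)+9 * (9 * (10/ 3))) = -3025795/ 10043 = -301.28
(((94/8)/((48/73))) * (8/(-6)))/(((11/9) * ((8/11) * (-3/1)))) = 3431/384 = 8.93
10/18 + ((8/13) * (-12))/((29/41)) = -33539/3393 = -9.88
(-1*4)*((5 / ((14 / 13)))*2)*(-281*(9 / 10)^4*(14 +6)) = 23967333 / 175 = 136956.19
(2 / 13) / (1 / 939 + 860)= 1878 / 10498033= 0.00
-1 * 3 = -3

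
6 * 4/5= 24/5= 4.80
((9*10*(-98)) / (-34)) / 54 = 245 / 51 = 4.80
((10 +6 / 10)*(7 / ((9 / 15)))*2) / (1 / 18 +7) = 4452 / 127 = 35.06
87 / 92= 0.95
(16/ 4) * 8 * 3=96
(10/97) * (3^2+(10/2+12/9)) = 460/291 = 1.58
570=570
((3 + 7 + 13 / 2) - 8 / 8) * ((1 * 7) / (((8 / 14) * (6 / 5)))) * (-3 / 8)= -7595 / 128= -59.34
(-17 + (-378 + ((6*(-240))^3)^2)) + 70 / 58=258566912999423988580 / 29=8916100448255999606.21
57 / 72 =19 / 24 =0.79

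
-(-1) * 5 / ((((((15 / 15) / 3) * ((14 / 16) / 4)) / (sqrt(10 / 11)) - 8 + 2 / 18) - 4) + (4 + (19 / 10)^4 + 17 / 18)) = 1972400400000 / 2401079866193 - 2362500000 * sqrt(110) / 2401079866193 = 0.81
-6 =-6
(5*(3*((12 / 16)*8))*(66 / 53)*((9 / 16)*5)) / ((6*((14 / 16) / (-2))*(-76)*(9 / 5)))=12375 / 14098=0.88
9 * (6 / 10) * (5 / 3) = 9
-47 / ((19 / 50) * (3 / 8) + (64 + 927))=-18800 / 396457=-0.05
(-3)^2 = 9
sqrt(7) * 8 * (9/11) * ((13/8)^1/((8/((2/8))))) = 117 * sqrt(7)/352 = 0.88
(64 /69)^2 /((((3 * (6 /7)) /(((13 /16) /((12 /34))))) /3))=99008 /42849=2.31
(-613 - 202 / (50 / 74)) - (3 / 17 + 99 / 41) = -15936053 / 17425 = -914.55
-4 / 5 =-0.80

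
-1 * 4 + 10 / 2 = 1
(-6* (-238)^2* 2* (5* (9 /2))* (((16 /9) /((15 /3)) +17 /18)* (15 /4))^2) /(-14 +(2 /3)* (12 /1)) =969249645 /16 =60578102.81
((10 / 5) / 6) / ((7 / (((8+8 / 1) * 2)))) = 32 / 21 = 1.52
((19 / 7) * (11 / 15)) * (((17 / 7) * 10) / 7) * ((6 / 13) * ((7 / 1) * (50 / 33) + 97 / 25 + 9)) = 3576256 / 47775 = 74.86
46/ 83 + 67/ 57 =8183/ 4731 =1.73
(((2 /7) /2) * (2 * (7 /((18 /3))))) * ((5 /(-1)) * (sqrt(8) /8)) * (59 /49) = -295 * sqrt(2) /588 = -0.71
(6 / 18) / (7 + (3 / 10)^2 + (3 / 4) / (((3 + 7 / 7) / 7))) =400 / 10083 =0.04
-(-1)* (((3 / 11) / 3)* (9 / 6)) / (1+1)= 3 / 44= 0.07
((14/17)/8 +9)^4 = 146812351921/21381376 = 6866.37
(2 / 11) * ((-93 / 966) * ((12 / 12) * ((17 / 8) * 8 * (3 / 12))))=-527 / 7084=-0.07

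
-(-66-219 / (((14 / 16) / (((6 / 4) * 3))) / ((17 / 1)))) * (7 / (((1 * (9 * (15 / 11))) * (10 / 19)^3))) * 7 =2367665069 / 4500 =526147.79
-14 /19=-0.74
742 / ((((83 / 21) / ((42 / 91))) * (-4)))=-23373 / 1079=-21.66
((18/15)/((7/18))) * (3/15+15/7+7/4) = 15471/1225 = 12.63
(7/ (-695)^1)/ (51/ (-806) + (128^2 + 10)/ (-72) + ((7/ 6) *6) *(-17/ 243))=2742012/ 62138678845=0.00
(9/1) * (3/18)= 3/2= 1.50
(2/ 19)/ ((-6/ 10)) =-10/ 57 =-0.18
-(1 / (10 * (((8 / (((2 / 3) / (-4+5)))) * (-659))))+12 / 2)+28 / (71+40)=-5605881 / 975320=-5.75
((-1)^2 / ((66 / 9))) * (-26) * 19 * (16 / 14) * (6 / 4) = -115.48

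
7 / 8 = 0.88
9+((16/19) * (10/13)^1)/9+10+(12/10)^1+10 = 336473/11115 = 30.27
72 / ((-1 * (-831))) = 24 / 277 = 0.09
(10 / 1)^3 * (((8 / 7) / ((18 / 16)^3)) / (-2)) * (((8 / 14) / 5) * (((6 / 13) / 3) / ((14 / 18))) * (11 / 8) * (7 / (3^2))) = -4505600 / 464373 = -9.70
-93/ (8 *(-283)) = 93/ 2264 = 0.04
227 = 227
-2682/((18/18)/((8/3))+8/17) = -364752/115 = -3171.76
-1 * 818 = -818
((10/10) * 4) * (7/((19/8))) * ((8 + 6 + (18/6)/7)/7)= 3232/133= 24.30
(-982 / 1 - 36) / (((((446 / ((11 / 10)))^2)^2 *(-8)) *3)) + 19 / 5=18042814232988269 / 4748109006720000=3.80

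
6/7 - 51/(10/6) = -1041/35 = -29.74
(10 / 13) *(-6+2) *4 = -160 / 13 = -12.31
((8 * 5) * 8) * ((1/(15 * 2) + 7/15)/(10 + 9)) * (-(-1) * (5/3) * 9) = 2400/19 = 126.32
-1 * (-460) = 460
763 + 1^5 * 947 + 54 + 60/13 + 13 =23161/13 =1781.62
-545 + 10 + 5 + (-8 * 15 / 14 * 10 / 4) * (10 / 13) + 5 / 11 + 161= -385414 / 1001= -385.03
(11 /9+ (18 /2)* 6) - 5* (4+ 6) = 5.22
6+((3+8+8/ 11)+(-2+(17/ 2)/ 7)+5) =3379/ 154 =21.94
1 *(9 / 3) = 3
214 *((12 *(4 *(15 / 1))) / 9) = 17120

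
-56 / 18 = -28 / 9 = -3.11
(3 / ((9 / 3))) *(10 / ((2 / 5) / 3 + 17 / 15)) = 150 / 19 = 7.89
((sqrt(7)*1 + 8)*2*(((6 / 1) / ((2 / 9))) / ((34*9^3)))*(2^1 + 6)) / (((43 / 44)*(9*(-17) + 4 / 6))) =-2816 / 3006603 - 352*sqrt(7) / 3006603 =-0.00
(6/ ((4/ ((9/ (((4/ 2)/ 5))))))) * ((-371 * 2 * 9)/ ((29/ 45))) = -20284425/ 58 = -349731.47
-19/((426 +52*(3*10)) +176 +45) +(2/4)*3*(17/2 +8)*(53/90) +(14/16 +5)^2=34663683/706240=49.08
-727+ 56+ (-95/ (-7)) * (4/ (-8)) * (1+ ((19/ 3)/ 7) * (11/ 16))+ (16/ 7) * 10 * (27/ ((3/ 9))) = 5500961/ 4704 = 1169.42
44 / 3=14.67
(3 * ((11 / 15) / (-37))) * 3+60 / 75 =23 / 37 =0.62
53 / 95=0.56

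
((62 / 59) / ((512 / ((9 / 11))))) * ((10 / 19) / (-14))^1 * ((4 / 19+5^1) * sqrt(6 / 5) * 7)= -2511 * sqrt(30) / 5452544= -0.00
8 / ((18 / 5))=20 / 9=2.22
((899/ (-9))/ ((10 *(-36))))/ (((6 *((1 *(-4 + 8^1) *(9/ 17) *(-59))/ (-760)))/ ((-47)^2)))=641442793/ 1032264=621.39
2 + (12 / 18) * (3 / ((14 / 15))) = 4.14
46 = 46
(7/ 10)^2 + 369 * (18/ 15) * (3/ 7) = 133183/ 700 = 190.26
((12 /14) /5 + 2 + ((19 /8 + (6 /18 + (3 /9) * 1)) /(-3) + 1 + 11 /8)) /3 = 4451 /3780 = 1.18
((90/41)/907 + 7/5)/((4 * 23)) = 260759/17106020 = 0.02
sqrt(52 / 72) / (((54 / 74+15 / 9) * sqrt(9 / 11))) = 37 * sqrt(286) / 1596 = 0.39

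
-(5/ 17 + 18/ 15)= -127/ 85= -1.49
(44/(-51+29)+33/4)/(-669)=-25/2676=-0.01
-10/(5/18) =-36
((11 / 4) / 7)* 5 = 1.96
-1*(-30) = 30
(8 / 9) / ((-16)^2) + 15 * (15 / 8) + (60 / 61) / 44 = 5440091 / 193248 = 28.15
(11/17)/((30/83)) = 913/510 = 1.79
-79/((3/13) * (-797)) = 1027/2391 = 0.43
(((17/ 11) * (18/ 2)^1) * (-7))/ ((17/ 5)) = -28.64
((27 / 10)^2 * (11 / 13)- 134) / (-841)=166181 / 1093300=0.15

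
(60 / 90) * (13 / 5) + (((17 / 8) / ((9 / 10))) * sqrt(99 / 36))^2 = 442303 / 25920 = 17.06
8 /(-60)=-0.13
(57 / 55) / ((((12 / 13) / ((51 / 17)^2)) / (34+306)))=3435.55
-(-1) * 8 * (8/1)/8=8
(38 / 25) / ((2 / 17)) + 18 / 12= 721 / 50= 14.42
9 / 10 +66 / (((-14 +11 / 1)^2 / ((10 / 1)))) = 2227 / 30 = 74.23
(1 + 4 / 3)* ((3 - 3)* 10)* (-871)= 0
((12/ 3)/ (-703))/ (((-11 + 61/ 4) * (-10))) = 8/ 59755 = 0.00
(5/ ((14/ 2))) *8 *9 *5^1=1800/ 7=257.14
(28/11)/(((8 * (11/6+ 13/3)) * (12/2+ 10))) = 21/6512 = 0.00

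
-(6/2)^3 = -27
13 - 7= 6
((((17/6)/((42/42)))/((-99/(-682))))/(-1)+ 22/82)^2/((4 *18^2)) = 113529025/397045476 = 0.29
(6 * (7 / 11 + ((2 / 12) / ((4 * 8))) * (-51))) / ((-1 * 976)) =-0.00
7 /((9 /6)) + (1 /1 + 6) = 35 /3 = 11.67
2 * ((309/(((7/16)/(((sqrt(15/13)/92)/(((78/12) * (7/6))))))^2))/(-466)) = -10679040/650180305229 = -0.00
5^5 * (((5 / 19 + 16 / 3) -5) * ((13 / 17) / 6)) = 40625 / 171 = 237.57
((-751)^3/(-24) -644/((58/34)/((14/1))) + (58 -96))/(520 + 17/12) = 12279672803/362906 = 33837.06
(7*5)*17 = 595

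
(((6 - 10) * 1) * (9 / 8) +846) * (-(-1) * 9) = 7573.50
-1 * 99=-99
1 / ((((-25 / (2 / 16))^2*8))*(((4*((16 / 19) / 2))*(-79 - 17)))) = -19 / 983040000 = -0.00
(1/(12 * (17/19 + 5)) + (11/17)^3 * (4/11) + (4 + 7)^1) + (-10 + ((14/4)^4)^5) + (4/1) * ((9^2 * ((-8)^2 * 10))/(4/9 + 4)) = 8232412538310734603621/108184731648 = 76095881672.99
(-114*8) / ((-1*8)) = 114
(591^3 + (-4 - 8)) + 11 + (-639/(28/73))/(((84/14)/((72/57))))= 27454487663/133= 206424719.27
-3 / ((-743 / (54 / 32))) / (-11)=-81 / 130768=-0.00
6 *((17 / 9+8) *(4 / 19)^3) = 11392 / 20577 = 0.55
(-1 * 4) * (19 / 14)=-38 / 7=-5.43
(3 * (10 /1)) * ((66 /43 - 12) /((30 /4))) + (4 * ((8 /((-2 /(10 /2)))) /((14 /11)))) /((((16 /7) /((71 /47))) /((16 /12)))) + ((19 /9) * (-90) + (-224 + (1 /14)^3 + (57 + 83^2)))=107054109247 /16636872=6434.75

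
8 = 8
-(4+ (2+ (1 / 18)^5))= -11337409 / 1889568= -6.00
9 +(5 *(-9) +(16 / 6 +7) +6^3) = 569 / 3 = 189.67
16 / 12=4 / 3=1.33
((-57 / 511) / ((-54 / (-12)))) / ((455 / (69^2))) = -60306 / 232505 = -0.26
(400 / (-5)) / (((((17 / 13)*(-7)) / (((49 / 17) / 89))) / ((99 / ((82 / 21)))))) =7567560 / 1054561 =7.18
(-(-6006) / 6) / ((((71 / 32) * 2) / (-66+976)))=14574560 / 71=205275.49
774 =774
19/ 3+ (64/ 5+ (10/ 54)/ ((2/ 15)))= 1847/ 90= 20.52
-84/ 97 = -0.87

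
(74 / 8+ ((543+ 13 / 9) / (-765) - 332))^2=3174194767129 / 30338064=104627.47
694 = 694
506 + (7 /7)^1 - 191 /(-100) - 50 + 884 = 134291 /100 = 1342.91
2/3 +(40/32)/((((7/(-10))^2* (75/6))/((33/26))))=1769/1911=0.93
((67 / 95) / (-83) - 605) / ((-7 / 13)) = 62016396 / 55195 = 1123.59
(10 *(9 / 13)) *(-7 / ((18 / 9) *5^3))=-63 / 325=-0.19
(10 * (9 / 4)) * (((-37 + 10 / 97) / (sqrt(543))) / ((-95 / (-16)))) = -85896 * sqrt(543) / 333583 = -6.00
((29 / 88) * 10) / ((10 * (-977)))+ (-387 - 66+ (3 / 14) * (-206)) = -299196683 / 601832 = -497.14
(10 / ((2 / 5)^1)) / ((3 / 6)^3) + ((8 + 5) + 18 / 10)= 214.80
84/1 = 84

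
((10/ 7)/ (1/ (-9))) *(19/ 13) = -1710/ 91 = -18.79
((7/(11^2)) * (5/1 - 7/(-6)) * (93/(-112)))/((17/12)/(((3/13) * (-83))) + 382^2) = -23157/11407244024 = -0.00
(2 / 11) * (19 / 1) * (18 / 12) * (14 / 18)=133 / 33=4.03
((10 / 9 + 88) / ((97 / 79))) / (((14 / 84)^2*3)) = 253432 / 291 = 870.90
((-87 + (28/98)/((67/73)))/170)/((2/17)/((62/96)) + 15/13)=-16384771/42927570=-0.38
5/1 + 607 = 612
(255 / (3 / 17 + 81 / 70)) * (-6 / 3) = -202300 / 529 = -382.42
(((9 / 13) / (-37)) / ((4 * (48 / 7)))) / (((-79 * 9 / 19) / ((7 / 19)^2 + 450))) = 1137493 / 138620352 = 0.01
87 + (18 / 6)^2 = 96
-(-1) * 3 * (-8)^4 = 12288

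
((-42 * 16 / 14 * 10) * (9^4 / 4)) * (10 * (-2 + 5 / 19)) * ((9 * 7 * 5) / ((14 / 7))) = 40920957000 / 19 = 2153734578.95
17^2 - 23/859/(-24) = 5958047/20616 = 289.00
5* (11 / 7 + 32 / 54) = 2045 / 189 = 10.82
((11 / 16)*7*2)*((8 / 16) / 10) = 0.48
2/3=0.67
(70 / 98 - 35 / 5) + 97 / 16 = -25 / 112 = -0.22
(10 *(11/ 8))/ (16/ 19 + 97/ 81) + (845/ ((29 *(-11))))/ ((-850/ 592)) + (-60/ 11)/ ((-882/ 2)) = 430336837093/ 50047023180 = 8.60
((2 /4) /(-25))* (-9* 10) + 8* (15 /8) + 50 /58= 2561 /145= 17.66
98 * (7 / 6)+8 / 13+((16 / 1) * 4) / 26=4579 / 39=117.41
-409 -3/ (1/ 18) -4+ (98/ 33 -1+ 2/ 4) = -464.53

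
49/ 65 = 0.75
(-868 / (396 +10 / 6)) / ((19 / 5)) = -13020 / 22667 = -0.57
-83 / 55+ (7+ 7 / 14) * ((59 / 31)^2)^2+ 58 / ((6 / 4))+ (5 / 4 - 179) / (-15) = 17970444739 / 121904772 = 147.41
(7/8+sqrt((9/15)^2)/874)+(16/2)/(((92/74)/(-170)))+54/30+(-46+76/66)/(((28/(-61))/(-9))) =-2652332633/1345960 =-1970.59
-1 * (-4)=4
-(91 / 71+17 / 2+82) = -13033 / 142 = -91.78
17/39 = 0.44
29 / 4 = 7.25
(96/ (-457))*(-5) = 480/ 457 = 1.05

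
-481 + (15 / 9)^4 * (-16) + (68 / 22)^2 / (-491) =-2908915607 / 4812291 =-604.48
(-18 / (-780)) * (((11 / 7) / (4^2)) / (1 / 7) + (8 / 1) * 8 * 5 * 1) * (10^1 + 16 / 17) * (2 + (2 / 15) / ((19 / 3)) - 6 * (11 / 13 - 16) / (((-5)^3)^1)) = 28589465079 / 272935000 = 104.75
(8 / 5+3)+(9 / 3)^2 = 68 / 5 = 13.60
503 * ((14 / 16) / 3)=3521 / 24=146.71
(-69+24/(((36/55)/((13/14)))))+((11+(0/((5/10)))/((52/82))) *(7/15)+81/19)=-50984/1995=-25.56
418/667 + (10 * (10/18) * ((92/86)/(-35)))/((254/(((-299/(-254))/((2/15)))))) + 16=322925647685/19429025658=16.62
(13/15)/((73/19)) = 247/1095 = 0.23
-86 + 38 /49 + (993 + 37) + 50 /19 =882036 /931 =947.41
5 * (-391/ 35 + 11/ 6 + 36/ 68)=-31447/ 714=-44.04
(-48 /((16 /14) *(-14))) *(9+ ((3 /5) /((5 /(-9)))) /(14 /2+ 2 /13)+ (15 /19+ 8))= 779181 /14725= 52.92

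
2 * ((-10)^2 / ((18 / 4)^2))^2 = 48.77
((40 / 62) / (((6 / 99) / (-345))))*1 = -113850 / 31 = -3672.58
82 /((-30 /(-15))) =41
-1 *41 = -41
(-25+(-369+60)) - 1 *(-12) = -322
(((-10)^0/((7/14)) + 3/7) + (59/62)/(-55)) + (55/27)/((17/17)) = 2866889/644490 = 4.45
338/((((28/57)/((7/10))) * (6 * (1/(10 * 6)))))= 9633/2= 4816.50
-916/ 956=-229/ 239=-0.96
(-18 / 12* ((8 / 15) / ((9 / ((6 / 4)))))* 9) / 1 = -6 / 5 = -1.20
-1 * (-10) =10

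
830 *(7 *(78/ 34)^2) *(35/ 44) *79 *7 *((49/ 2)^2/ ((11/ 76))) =3901344374061225/ 69938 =55782898768.36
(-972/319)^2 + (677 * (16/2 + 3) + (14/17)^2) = 219301281995/29408929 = 7456.96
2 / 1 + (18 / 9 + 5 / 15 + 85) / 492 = 1607 / 738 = 2.18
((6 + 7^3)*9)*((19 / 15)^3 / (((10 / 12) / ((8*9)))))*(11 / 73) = 3791764944 / 45625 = 83107.18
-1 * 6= -6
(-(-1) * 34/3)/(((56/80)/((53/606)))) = 9010/6363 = 1.42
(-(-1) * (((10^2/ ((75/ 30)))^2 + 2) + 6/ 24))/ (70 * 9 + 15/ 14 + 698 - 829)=44863/ 14002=3.20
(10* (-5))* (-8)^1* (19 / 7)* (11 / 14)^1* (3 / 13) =125400 / 637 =196.86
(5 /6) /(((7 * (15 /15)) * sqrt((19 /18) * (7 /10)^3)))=50 * sqrt(665) /6517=0.20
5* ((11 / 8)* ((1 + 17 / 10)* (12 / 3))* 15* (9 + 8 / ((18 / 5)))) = 49995 / 4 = 12498.75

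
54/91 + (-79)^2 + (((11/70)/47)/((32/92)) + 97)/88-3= 187877739369/30110080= 6239.70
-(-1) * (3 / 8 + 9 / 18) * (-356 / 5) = -623 / 10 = -62.30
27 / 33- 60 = -651 / 11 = -59.18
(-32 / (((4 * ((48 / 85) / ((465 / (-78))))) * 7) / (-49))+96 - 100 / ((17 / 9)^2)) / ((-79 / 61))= 1438902221 / 3561636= 404.00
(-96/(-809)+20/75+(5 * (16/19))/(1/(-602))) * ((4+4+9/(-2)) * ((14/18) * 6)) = -28632305044/691695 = -41394.41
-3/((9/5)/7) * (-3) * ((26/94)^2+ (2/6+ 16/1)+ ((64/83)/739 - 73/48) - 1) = 1053925808495/2167894928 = 486.15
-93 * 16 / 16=-93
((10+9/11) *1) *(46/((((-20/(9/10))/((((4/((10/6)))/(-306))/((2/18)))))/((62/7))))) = 14.00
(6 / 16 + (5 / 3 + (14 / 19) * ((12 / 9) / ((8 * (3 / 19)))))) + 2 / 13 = 2.97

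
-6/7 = -0.86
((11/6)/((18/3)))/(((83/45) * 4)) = 55/1328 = 0.04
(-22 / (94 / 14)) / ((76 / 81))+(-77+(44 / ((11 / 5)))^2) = 570641 / 1786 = 319.51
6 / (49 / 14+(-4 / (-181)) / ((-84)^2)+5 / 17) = 1.58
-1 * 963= -963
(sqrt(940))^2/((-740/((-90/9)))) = 470/37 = 12.70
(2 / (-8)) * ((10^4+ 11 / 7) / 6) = -23337 / 56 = -416.73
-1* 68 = -68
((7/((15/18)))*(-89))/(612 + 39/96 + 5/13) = -1555008/1274605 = -1.22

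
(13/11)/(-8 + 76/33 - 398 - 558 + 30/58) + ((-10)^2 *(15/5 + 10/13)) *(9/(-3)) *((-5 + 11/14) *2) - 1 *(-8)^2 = 113203962029/11958037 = 9466.77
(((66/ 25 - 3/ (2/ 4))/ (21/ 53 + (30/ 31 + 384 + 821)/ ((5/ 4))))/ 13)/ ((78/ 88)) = -2024176/ 6699899375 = -0.00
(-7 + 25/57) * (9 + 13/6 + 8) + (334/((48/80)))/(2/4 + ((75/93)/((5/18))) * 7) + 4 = -20978131/220761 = -95.03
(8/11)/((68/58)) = 116/187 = 0.62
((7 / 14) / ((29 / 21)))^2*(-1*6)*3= -3969 / 1682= -2.36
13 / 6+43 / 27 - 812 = -43645 / 54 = -808.24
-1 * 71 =-71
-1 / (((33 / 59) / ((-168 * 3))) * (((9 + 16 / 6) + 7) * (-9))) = -59 / 11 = -5.36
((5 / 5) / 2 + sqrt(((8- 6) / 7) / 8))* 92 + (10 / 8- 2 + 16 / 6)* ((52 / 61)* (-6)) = 46* sqrt(7) / 7 + 2208 / 61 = 53.58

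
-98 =-98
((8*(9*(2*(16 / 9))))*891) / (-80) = -14256 / 5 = -2851.20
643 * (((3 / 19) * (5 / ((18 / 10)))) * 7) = 112525 / 57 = 1974.12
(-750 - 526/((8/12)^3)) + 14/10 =-50477/20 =-2523.85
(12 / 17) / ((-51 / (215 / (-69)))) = 860 / 19941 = 0.04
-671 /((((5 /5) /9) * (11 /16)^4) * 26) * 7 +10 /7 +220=-854672318 /121121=-7056.35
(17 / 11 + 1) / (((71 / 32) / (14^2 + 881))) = 964992 / 781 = 1235.59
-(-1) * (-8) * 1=-8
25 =25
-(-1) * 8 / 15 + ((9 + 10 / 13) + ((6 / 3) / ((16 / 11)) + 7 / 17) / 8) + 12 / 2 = 3506137 / 212160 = 16.53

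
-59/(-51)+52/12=280/51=5.49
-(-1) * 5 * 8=40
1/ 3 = 0.33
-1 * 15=-15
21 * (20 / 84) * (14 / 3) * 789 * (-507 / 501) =-3111290 / 167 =-18630.48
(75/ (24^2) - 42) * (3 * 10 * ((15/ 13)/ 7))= -602925/ 2912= -207.05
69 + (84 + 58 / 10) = 794 / 5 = 158.80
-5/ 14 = -0.36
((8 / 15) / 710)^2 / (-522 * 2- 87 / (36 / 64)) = -4 / 8497235625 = -0.00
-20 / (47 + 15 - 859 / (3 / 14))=3 / 592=0.01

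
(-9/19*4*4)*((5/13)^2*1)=-3600/3211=-1.12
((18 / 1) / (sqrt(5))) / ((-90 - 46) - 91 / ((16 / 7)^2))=-0.05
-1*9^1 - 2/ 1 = -11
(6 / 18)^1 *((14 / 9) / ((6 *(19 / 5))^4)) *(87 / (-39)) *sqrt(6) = -126875 *sqrt(6) / 29641250808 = -0.00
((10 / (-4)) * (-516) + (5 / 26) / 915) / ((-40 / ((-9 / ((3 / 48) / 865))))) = 3185529099 / 793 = 4017060.65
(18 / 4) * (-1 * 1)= -4.50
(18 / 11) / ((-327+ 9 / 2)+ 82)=-36 / 5291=-0.01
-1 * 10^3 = -1000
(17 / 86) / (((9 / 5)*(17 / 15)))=25 / 258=0.10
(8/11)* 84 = 672/11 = 61.09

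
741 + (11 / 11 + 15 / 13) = 9661 / 13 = 743.15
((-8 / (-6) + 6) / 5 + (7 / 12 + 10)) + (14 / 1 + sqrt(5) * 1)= sqrt(5) + 521 / 20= 28.29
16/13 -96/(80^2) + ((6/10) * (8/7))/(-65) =4387/3640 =1.21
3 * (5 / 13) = 15 / 13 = 1.15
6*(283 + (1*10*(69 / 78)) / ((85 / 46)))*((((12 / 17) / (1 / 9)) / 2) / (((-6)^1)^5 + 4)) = -5151681 / 7299851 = -0.71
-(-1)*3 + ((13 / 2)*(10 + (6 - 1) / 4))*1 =609 / 8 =76.12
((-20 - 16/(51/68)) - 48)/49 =-268/147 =-1.82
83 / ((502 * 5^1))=83 / 2510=0.03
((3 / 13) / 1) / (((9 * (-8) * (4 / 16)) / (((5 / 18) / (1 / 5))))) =-25 / 1404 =-0.02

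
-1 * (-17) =17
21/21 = 1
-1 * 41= -41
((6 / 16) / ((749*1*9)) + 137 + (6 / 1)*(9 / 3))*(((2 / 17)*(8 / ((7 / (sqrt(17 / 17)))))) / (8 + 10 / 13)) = 36221653 / 15241401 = 2.38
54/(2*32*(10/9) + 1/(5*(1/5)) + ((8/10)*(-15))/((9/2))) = 0.78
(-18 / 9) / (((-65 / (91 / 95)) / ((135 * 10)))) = 756 / 19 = 39.79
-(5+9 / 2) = -19 / 2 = -9.50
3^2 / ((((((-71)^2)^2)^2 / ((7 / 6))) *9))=7 / 3874521187474566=0.00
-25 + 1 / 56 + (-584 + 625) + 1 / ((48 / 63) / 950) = 1262.89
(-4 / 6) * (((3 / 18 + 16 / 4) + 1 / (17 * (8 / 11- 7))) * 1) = -3251 / 1173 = -2.77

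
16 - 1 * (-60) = 76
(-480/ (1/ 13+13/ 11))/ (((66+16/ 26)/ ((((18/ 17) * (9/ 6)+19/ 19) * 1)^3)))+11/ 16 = -10064649727/ 102111792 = -98.57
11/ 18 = 0.61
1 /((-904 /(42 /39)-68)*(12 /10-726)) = 35 /23019648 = 0.00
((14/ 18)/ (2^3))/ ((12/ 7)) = 49/ 864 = 0.06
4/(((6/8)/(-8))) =-128/3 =-42.67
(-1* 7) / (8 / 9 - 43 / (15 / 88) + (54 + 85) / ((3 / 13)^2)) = -105 / 35381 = -0.00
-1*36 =-36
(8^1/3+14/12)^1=23/6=3.83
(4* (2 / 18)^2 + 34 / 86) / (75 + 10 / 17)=26333 / 4475655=0.01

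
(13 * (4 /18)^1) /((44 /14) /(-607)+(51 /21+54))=15782 /308241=0.05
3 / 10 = 0.30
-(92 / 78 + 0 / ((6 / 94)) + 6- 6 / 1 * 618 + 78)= 141290 / 39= 3622.82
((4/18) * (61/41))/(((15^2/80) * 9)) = 1952/149445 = 0.01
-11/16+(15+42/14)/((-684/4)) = -241/304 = -0.79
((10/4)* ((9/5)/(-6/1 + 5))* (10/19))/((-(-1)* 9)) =-5/19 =-0.26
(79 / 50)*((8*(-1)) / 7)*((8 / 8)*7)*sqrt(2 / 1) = -316*sqrt(2) / 25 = -17.88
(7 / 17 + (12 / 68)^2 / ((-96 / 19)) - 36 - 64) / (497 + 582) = -921049 / 9978592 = -0.09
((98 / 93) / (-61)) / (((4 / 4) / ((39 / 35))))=-182 / 9455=-0.02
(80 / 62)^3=64000 / 29791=2.15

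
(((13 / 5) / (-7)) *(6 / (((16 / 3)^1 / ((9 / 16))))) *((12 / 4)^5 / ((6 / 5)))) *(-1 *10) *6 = 1279395 / 448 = 2855.79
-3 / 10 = -0.30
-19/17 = -1.12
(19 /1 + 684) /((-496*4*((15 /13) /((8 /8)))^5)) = -0.17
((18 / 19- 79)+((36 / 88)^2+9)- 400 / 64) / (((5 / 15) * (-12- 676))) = 32388 / 98857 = 0.33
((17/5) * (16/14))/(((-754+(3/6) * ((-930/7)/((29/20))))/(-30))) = 11832/81181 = 0.15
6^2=36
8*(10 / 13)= 80 / 13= 6.15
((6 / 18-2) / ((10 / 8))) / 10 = -2 / 15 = -0.13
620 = 620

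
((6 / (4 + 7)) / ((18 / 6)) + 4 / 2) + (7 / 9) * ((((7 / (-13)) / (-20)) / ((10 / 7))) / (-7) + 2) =106829 / 28600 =3.74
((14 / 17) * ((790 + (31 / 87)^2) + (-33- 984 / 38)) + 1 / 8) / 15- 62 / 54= 11443442123 / 293374440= 39.01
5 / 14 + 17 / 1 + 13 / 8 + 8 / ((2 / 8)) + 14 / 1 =3639 / 56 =64.98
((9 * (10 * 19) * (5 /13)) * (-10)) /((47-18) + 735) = -21375 /2483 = -8.61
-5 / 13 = -0.38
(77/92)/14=11/184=0.06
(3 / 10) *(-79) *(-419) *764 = 37933746 / 5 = 7586749.20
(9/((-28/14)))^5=-59049/32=-1845.28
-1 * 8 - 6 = -14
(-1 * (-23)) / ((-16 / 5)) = -7.19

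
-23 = -23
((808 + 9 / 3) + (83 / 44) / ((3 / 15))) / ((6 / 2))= 273.48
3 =3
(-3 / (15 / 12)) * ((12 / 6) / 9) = -8 / 15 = -0.53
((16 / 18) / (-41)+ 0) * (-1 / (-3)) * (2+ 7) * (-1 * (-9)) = -24 / 41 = -0.59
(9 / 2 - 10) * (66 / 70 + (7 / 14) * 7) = -3421 / 140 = -24.44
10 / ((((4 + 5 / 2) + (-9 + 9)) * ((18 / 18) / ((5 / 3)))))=100 / 39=2.56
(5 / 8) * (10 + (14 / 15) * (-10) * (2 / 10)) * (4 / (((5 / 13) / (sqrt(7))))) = 793 * sqrt(7) / 15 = 139.87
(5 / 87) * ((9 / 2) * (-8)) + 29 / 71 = -3419 / 2059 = -1.66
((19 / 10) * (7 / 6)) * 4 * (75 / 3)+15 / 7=4700 / 21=223.81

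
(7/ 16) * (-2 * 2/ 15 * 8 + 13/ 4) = 469/ 960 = 0.49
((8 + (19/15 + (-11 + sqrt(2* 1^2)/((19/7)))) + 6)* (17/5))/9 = 119* sqrt(2)/855 + 1088/675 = 1.81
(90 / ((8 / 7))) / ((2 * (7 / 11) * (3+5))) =495 / 64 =7.73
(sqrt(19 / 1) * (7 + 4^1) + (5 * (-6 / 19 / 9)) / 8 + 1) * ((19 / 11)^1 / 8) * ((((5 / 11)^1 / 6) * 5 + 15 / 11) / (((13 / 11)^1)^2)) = 25645 / 97344 + 24035 * sqrt(19) / 8112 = 13.18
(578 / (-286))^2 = 83521 / 20449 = 4.08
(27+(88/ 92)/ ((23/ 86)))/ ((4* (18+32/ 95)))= 1536625/ 3686072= 0.42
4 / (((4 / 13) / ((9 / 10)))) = 117 / 10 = 11.70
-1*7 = -7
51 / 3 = 17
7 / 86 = 0.08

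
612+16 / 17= 10420 / 17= 612.94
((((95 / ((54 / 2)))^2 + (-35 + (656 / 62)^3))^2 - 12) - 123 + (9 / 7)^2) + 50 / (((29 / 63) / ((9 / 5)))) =1350036.02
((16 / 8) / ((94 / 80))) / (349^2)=80 / 5724647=0.00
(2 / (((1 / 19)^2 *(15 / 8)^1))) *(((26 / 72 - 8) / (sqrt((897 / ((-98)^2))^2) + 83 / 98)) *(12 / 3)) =-277363520 / 22167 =-12512.45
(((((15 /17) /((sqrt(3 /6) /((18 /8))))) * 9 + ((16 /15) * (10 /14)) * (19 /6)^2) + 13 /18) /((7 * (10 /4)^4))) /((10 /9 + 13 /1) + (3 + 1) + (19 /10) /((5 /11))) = 50576 /36863925 + 17496 * sqrt(2) /5968445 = 0.01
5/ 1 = 5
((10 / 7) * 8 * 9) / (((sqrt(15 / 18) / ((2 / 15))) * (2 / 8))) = 384 * sqrt(30) / 35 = 60.09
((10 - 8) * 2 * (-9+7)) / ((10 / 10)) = -8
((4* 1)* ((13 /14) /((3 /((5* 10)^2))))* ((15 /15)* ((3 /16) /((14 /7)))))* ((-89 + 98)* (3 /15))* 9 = 131625 /28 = 4700.89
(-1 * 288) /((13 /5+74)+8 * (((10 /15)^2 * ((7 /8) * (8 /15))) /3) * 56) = -116640 /43567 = -2.68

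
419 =419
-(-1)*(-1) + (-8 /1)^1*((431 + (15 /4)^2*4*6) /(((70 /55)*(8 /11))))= -186005 /28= -6643.04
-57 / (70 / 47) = -2679 / 70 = -38.27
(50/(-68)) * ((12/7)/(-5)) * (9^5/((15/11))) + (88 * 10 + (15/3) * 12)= 1410938/119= 11856.62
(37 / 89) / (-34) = -37 / 3026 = -0.01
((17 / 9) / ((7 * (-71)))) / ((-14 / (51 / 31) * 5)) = 289 / 3235470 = 0.00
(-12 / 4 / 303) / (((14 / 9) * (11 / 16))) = -72 / 7777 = -0.01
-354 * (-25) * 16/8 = 17700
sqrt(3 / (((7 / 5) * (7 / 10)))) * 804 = 4020 * sqrt(6) / 7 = 1406.71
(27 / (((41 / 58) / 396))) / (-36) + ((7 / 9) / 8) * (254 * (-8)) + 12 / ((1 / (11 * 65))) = 2938088 / 369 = 7962.30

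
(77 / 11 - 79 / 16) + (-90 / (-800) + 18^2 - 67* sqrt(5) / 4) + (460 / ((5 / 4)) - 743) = -86.28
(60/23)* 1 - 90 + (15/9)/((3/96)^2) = 111730/69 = 1619.28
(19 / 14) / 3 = 19 / 42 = 0.45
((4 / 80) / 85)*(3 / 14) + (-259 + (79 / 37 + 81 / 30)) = -223817469 / 880600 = -254.16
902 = 902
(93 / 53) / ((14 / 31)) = 2883 / 742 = 3.89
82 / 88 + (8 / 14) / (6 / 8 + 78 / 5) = 0.97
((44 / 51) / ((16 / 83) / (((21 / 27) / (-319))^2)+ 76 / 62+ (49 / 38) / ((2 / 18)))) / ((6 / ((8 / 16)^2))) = 0.00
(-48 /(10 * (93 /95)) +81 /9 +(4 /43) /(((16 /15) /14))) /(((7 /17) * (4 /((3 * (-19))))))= -13737513 /74648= -184.03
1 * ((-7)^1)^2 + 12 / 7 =355 / 7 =50.71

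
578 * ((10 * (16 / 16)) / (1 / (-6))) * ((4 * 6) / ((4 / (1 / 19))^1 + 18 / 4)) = -1664640 / 161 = -10339.38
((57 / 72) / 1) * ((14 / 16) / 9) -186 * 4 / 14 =-641885 / 12096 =-53.07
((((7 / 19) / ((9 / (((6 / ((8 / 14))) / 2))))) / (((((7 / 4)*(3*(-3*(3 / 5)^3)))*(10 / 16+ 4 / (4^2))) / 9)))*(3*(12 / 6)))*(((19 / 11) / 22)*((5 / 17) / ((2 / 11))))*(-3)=2500 / 1683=1.49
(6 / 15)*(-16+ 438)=844 / 5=168.80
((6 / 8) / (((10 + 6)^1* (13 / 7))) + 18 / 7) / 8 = 0.32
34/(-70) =-17/35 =-0.49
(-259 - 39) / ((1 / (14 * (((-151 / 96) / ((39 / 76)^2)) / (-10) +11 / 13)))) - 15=-137737658 / 22815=-6037.15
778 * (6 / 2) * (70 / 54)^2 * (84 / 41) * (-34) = -907303600 / 3321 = -273201.93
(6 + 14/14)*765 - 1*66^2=999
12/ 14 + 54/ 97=960/ 679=1.41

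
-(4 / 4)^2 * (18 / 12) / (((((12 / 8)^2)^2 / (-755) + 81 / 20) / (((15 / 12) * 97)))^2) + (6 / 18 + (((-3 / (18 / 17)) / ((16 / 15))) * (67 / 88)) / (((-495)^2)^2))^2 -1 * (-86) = -6481144932299446479760438555654031 / 5132352644379841871840256000000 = -1262.80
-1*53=-53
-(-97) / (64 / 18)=873 / 32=27.28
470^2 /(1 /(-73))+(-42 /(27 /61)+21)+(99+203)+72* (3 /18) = -16125459.89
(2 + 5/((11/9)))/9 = 67/99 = 0.68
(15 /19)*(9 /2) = 135 /38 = 3.55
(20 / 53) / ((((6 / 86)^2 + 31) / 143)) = 1322035 / 759596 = 1.74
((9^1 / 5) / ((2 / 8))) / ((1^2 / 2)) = 72 / 5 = 14.40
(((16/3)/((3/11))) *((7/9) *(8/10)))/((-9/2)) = -9856/3645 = -2.70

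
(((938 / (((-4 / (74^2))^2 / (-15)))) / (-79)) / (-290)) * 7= -18458611689 / 2291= -8057010.78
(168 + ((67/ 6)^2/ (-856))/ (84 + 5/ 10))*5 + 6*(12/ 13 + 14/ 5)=11227327583/ 13019760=862.33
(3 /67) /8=3 /536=0.01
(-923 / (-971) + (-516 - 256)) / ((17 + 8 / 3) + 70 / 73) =-163962891 / 4386007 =-37.38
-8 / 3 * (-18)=48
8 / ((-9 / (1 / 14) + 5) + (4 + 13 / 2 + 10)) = -16 / 201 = -0.08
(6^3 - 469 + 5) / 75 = -248 / 75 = -3.31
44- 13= 31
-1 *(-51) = 51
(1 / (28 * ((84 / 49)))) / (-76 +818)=1 / 35616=0.00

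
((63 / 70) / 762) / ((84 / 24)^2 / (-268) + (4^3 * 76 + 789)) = 0.00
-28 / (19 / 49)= -1372 / 19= -72.21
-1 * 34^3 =-39304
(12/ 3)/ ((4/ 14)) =14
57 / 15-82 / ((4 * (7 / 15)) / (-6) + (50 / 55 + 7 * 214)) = 6945682 / 1854515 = 3.75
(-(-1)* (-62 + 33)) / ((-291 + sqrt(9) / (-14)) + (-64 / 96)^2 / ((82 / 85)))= 0.10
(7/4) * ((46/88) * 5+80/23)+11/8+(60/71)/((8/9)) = 3732431/287408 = 12.99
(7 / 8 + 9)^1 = 79 / 8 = 9.88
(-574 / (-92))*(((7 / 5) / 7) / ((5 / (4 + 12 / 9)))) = 2296 / 1725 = 1.33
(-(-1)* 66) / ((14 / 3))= 99 / 7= 14.14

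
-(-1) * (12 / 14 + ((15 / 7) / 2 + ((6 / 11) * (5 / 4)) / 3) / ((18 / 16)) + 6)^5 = 5275301515369644032 / 159832897686693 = 33005.10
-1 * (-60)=60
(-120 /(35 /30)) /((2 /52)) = -2674.29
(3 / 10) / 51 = 0.01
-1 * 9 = -9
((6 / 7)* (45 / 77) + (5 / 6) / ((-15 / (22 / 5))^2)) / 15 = 1041688 / 27286875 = 0.04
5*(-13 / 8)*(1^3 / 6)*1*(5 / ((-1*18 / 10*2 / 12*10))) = 325 / 144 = 2.26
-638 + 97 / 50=-31803 / 50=-636.06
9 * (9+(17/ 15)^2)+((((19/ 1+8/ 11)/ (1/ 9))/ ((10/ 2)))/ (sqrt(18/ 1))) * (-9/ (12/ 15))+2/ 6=6967/ 75 - 5859 * sqrt(2)/ 88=-1.26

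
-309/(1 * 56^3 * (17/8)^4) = -2472/28647703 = -0.00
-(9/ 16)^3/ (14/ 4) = -729/ 14336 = -0.05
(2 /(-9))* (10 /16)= -5 /36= -0.14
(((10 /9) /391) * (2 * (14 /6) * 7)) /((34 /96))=15680 /59823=0.26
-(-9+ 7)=2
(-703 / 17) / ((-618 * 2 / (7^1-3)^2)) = 2812 / 5253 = 0.54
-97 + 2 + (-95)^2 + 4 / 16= 35721 / 4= 8930.25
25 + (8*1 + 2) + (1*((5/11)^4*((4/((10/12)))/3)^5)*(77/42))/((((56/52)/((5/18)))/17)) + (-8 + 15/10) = 16149295/503118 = 32.10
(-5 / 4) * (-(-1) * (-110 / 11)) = 25 / 2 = 12.50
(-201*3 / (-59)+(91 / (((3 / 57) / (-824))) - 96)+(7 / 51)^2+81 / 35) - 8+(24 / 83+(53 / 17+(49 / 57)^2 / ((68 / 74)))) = -458589909487379221 / 321866441190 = -1424783.24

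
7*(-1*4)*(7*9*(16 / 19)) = -28224 / 19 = -1485.47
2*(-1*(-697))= 1394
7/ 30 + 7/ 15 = 7/ 10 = 0.70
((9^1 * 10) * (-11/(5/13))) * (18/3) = -15444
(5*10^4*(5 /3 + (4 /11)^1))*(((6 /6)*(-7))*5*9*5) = -1758750000 /11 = -159886363.64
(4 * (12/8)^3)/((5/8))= 108/5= 21.60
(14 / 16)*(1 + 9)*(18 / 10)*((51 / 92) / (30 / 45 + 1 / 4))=9639 / 1012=9.52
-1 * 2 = -2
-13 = -13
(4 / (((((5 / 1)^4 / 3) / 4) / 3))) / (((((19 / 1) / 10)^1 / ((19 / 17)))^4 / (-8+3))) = -11520 / 83521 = -0.14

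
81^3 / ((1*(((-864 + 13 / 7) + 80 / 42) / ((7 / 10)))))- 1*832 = -228422627 / 180650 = -1264.45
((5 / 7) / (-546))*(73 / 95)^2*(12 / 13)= -10658 / 14947205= -0.00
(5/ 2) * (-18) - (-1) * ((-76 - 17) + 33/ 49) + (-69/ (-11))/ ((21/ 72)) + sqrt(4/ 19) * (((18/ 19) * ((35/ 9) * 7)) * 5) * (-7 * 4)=-137200 * sqrt(19)/ 361 - 62427/ 539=-1772.44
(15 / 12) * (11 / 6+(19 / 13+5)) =3235 / 312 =10.37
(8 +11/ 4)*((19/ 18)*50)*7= 142975/ 36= 3971.53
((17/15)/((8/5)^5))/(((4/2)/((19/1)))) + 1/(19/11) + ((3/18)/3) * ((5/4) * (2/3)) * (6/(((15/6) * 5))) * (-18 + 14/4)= 71919527/56033280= 1.28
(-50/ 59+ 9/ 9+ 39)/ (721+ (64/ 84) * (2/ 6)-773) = -14553/ 19234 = -0.76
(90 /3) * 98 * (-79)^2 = 18348540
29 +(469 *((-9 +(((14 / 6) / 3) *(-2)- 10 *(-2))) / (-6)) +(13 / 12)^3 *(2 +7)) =-1205795 / 1728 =-697.80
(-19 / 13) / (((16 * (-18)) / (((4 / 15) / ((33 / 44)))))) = 19 / 10530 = 0.00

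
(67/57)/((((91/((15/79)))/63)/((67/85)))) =0.12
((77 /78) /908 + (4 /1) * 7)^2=3932879956201 /5016038976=784.06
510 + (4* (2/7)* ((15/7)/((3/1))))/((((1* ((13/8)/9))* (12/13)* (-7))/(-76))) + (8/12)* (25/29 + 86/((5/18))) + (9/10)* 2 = 771.95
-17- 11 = -28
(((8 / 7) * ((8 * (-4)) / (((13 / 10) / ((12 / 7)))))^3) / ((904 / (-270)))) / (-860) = -764411904000 / 25631210423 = -29.82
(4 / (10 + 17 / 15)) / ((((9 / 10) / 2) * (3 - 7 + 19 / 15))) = -2000 / 6847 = -0.29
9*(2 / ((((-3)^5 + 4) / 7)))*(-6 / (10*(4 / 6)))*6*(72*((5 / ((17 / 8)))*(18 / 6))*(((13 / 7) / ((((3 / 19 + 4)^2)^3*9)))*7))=399485017556352 / 987664331781823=0.40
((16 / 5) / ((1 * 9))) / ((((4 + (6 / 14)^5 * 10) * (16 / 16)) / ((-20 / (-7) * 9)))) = 76832 / 34829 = 2.21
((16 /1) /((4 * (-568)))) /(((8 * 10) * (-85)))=1 /965600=0.00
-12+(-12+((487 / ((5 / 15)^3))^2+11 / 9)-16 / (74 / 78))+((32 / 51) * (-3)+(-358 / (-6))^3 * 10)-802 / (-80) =175020369.13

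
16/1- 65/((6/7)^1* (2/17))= -628.58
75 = 75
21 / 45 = 7 / 15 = 0.47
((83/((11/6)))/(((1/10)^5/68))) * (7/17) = 126763636.36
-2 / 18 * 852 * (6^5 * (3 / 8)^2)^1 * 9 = -931662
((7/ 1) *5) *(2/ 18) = 35/ 9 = 3.89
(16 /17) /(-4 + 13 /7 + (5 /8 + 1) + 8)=896 /7123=0.13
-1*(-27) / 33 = 9 / 11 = 0.82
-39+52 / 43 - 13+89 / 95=-49.85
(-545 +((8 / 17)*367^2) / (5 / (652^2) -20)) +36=-531623116223 / 144535275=-3678.15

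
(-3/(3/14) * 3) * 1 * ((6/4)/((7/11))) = -99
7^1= 7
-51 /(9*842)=-17 /2526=-0.01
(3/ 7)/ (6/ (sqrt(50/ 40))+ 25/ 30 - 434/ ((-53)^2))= -2892399210/ 281748397693+ 10226063376 * sqrt(5)/ 281748397693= 0.07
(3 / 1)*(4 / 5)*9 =108 / 5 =21.60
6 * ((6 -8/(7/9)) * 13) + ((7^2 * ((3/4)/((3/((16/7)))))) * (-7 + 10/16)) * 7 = -22173/14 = -1583.79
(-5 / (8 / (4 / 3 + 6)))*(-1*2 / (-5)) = -11 / 6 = -1.83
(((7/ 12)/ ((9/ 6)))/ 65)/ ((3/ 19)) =133/ 3510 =0.04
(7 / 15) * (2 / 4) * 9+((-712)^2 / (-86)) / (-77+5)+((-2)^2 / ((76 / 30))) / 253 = 1562232469 / 18603090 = 83.98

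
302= 302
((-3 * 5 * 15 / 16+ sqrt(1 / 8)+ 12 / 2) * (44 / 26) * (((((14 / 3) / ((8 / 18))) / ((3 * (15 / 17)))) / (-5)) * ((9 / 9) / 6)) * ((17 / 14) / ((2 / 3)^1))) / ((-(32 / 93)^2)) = -1182292353 / 42598400+ 9165057 * sqrt(2) / 10649600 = -26.54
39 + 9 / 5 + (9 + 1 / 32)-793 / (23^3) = 96880611 / 1946720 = 49.77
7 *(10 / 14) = 5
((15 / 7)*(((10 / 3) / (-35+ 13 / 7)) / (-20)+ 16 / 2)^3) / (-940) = -1383586741207 / 1183184142336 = -1.17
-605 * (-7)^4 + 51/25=-36315074/25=-1452602.96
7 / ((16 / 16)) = 7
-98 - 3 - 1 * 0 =-101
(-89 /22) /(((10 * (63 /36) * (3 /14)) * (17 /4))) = -712 /2805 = -0.25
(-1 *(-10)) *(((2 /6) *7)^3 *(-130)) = -445900 /27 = -16514.81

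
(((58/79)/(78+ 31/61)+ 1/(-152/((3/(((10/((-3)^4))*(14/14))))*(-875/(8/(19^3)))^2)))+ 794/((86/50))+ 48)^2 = 2246578110607648418040969039998096857034649/277511305892765630464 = 8095447150811789229842.33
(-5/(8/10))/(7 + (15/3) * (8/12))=-75/124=-0.60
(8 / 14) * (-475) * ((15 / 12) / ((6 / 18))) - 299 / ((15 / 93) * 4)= -207383 / 140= -1481.31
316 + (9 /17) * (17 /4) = 1273 /4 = 318.25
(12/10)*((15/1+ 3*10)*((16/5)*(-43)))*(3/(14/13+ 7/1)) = -482976/175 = -2759.86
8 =8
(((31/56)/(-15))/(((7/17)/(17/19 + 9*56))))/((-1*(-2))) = -5055511/223440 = -22.63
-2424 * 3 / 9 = -808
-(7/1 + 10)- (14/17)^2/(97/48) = -485969/28033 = -17.34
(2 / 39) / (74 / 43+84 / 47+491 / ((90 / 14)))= 60630 / 94447951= 0.00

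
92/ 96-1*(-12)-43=-721/ 24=-30.04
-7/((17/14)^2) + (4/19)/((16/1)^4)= -4.75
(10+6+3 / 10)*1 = 163 / 10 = 16.30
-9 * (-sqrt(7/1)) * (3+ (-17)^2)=2628 * sqrt(7)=6953.03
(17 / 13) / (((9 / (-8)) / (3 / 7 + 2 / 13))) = -0.68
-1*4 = -4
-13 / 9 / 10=-0.14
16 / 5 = 3.20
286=286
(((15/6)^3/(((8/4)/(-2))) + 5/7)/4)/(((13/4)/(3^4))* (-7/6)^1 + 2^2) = -40581/43036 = -0.94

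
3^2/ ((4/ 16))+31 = 67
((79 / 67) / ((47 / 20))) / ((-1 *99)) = -1580 / 311751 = -0.01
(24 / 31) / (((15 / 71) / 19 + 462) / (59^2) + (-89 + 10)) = -56350428 / 5740431169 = -0.01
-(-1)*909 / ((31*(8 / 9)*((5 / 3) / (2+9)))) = 269973 / 1240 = 217.72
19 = 19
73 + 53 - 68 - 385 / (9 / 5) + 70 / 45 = -154.33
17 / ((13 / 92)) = 1564 / 13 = 120.31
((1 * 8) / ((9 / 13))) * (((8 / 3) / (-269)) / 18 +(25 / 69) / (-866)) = -7290244 / 650989953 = -0.01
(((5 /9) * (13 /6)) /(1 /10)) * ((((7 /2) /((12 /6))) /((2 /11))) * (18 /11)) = 2275 /12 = 189.58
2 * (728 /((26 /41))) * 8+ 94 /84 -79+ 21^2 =786707 /42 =18731.12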